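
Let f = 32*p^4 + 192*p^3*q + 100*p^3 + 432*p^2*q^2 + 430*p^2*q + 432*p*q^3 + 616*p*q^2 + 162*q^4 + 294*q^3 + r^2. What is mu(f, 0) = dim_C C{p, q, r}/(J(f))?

The Hessian of f at 0 is [[0, 0, 0], [0, 0, 0], [0, 0, 2]] with rank 1, so corank 2. A Groebner basis of the Jacobian ideal J(f) in C{p,q,r} is {p*q^2 + 875*p*q/8 + 1225*q^2/8, -625*p*q/8 + q^3 - 875*q^2/8, p^2 + 29*p*q/10 + 21*q^2/10, r}; counting standard monomials gives mu = 5. Corank 2; j^3 = 2*(2*p + 3*q)*(5*p + 7*q)^2 has shape L^2 M (L != M), so D-series; mu = 5 gives D_5.

5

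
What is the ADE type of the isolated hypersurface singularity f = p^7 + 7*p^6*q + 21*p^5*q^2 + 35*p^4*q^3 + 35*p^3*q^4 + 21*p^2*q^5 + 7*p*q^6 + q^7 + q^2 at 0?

The Hessian of f at 0 is [[0, 0], [0, 2]] with rank 1, so corank 1. A Groebner basis of the Jacobian ideal J(f) in C{p,q} is {p^6, q}; counting standard monomials gives mu = 6. Corank 1: A-series; mu = 6 gives A_6.

A_6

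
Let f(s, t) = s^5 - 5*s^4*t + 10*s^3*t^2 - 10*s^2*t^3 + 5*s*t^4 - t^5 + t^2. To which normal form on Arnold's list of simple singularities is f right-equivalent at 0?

The Hessian of f at 0 is [[0, 0], [0, 2]] with rank 1, so corank 1. A Groebner basis of the Jacobian ideal J(f) in C{s,t} is {s^4, t}; counting standard monomials gives mu = 4. Corank 1: A-series; mu = 4 gives A_4.

A_{4}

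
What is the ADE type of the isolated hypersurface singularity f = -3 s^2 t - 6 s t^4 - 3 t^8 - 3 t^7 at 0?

D_{9}

The Hessian of f at 0 is [[0, 0], [0, 0]] with rank 0, so corank 2. A Groebner basis of the Jacobian ideal J(f) in C{s,t} is {s^2*t^2, 8*s^2*t + s^2 + s*t^3, s*t + t^4, s^3}; counting standard monomials gives mu = 9. Corank 2; j^3 = -3*s^2*t has shape L^2 M (L != M), so D-series; mu = 9 gives D_9.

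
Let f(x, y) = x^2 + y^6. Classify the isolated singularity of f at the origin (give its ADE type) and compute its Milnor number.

The Hessian of f at 0 has rank 1. Corank 1: A-series; mu = 5 gives A_5.

Type A_{5}, Milnor number mu = 5.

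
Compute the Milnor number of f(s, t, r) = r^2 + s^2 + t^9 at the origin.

8

The Hessian of f at 0 is [[2, 0, 0], [0, 0, 0], [0, 0, 2]] with rank 2, so corank 1. A Groebner basis of the Jacobian ideal J(f) in C{s,t,r} is {t^8, s, r}; counting standard monomials gives mu = 8. Corank 1: A-series; mu = 8 gives A_8.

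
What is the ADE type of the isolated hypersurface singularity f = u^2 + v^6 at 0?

A5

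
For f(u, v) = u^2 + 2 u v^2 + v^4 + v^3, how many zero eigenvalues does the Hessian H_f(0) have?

1

The Hessian at 0 is [[2, 0], [0, 0]] of rank 1; hence corank 1.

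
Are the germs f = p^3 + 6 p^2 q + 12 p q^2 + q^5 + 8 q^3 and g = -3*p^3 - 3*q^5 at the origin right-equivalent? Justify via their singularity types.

Yes.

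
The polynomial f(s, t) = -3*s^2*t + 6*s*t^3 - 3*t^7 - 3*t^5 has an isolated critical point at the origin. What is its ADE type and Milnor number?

Type D_{8}, Milnor number mu = 8.

The Hessian of f at 0 is [[0, 0], [0, 0]] with rank 0, so corank 2. A Groebner basis of the Jacobian ideal J(f) in C{s,t} is {s^2*t^2 + s^2/7 - s*t^2/7, s^3 + s^2/7 - s*t^2/7, -s*t + t^3}; counting standard monomials gives mu = 8. Corank 2; j^3 = -3*s^2*t has shape L^2 M (L != M), so D-series; mu = 8 gives D_8.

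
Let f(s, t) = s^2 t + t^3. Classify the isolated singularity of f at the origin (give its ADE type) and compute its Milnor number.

The Hessian of f at 0 has rank 0. Corank 2; j^3 = t*(s^2 + t^2) splits into three distinct lines over C (the quadratic factor has nonzero discriminant), so D_4.

Type D4, Milnor number mu = 4.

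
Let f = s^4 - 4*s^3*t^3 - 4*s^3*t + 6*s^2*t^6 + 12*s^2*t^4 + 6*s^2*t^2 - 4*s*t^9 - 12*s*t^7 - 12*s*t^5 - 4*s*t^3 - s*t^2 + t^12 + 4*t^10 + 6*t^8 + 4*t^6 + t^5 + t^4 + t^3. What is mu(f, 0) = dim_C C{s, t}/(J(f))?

5

The Hessian of f at 0 is [[0, 0], [0, 0]] with rank 0, so corank 2. A Groebner basis of the Jacobian ideal J(f) in C{s,t} is {s^3 - t^2/4, t^3, s*t - t^2}; counting standard monomials gives mu = 5. Corank 2; j^3 = -t^2*(s - t) has shape L^2 M (L != M), so D-series; mu = 5 gives D_5.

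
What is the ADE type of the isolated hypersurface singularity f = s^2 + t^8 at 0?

A7

The Hessian of f at 0 is [[2, 0], [0, 0]] with rank 1, so corank 1. A Groebner basis of the Jacobian ideal J(f) in C{s,t} is {t^7, s}; counting standard monomials gives mu = 7. Corank 1: A-series; mu = 7 gives A_7.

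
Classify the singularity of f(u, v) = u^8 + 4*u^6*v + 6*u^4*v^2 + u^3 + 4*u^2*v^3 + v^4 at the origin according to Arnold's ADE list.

E6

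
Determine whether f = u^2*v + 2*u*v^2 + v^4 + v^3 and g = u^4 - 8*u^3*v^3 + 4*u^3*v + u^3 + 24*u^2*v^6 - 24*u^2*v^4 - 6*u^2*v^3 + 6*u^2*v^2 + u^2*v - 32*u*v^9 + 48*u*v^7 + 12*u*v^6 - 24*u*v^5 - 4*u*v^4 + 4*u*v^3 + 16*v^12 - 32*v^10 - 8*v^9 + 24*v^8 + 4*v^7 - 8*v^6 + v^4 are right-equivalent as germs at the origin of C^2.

The Hessian of f at 0 is [[0, 0], [0, 0]] with rank 0, so corank 2. A Groebner basis of the Jacobian ideal J(f) in C{u,v} is {u^3 - u^2/4 + v^2/4, u^2/4 + v^3 - v^2/4, u*v + v^2}; counting standard monomials gives mu = 5. Corank 2; j^3 = v*(u + v)^2 has shape L^2 M (L != M), so D-series; mu = 5 gives D_5. The Hessian of g at 0 is [[0, 0], [0, 0]] with rank 0, so corank 2. A Groebner basis of the Jacobian ideal J(g) in C{u,v} is {u*v^2, -u*v/4 + v^3, u^2 + u*v}; counting standard monomials gives mu = 5. Corank 2; j^3 = u^2*(u + v) has shape L^2 M (L != M), so D-series; mu = 5 gives D_5. Both have type D_5, hence right-equivalent.

Yes.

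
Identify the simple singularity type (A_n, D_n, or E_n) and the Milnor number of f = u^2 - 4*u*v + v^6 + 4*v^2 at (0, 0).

The Hessian of f at 0 is [[2, -4], [-4, 8]] with rank 1, so corank 1. A Groebner basis of the Jacobian ideal J(f) in C{u,v} is {v^5, u - 2*v}; counting standard monomials gives mu = 5. Corank 1: A-series; mu = 5 gives A_5.

Type A_5, Milnor number mu = 5.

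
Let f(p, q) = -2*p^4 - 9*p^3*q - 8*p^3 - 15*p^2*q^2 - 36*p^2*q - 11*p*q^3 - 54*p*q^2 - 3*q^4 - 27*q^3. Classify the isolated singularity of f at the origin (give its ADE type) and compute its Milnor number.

The Hessian of f at 0 is [[0, 0], [0, 0]] with rank 0, so corank 2. A Groebner basis of the Jacobian ideal J(f) in C{p,q} is {768*p^2 + 2304*p*q + q^4 - 8*q^3 + 1728*q^2, p^3 + 180*p^2 + 540*p*q + 3*q^3/2 + 405*q^2, p^2*q - 88*p^2 - 264*p*q - 4*q^3/3 - 198*q^2, 32*p^2 + p*q^2 + 96*p*q + 7*q^3/6 + 72*q^2}; counting standard monomials gives mu = 7. Corank 2; j^3 = -(2*p + 3*q)^3 is a perfect cube, so E-series; the 4-jet and mu = 7 give E_7.

Type E_{7}, Milnor number mu = 7.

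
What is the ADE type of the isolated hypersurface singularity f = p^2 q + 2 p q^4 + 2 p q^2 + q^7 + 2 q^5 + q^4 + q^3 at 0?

D_5

The Hessian of f at 0 has rank 0. Corank 2; j^3 = q*(p + q)^2 has shape L^2 M (L != M), so D-series; mu = 5 gives D_5.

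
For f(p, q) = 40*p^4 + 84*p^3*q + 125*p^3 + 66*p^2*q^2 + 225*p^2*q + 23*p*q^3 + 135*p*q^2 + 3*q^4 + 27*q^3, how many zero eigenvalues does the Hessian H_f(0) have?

2

Hessian at 0 has rank 0.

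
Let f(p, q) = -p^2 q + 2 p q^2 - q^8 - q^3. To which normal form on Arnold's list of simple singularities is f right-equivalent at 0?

The Hessian of f at 0 has rank 0. Corank 2; j^3 = -q*(p - q)^2 has shape L^2 M (L != M), so D-series; mu = 9 gives D_9.

D9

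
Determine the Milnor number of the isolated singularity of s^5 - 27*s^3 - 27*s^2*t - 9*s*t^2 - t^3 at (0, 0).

The Hessian of f at 0 has rank 0. Corank 2; j^3 = -(3*s + t)^3 is a perfect cube, so E-series; the 5-jet and mu = 8 give E_8.

8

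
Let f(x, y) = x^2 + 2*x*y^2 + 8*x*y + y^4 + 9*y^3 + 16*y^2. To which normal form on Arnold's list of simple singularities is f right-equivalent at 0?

A_{2}

The Hessian of f at 0 has rank 1. Corank 1: A-series; mu = 2 gives A_2.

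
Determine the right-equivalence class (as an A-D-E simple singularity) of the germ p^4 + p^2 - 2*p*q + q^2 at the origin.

The Hessian of f at 0 has rank 1. Corank 1: A-series; mu = 3 gives A_3.

A_3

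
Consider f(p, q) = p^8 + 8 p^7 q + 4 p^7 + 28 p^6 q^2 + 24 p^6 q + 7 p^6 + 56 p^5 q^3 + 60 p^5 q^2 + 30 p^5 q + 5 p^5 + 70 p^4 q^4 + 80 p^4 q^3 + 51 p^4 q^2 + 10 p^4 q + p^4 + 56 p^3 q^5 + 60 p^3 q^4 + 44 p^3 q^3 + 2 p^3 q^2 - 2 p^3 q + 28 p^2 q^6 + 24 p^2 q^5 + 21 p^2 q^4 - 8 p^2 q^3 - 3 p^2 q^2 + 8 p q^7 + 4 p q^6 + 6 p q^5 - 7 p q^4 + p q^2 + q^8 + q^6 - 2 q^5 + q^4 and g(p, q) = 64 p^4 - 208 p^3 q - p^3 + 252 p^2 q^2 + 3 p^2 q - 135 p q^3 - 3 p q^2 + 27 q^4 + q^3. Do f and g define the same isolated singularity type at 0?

No.

The Hessian of f at 0 is [[0, 0], [0, 0]] with rank 0, so corank 2. A Groebner basis of the Jacobian ideal J(f) in C{p,q} is {p^3 + q^2/4, q^3, p*q + q^2/4}; counting standard monomials gives mu = 5. Corank 2; j^3 = p*q^2 has shape L^2 M (L != M), so D-series; mu = 5 gives D_5. The Hessian of g at 0 is [[0, 0], [0, 0]] with rank 0, so corank 2. A Groebner basis of the Jacobian ideal J(g) in C{p,q} is {3*p^2/16 - 3*p*q/8 + q^4 - q^3/16 + 3*q^2/16, p^3 - 21*p^2/16 + 21*p*q/8 - 9*q^3/16 - 21*q^2/16, p^2*q - 15*p^2/16 + 15*p*q/8 - 11*q^3/16 - 15*q^2/16, -p^2/2 + p*q^2 + p*q - 5*q^3/6 - q^2/2}; counting standard monomials gives mu = 7. Corank 2; j^3 = -(p - q)^3 is a perfect cube, so E-series; the 4-jet and mu = 7 give E_7. f is D_5 but g is E_7, hence not right-equivalent.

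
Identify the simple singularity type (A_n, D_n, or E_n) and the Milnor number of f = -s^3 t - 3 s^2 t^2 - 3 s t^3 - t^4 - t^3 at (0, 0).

The Hessian of f at 0 is [[0, 0], [0, 0]] with rank 0, so corank 2. A Groebner basis of the Jacobian ideal J(f) in C{s,t} is {s^3 - 3*s*t^2 + 3*t^2, s^2*t + 2*s*t^2, t^3}; counting standard monomials gives mu = 7. Corank 2; j^3 = -t^3 is a perfect cube, so E-series; the 4-jet and mu = 7 give E_7.

Type E_{7}, Milnor number mu = 7.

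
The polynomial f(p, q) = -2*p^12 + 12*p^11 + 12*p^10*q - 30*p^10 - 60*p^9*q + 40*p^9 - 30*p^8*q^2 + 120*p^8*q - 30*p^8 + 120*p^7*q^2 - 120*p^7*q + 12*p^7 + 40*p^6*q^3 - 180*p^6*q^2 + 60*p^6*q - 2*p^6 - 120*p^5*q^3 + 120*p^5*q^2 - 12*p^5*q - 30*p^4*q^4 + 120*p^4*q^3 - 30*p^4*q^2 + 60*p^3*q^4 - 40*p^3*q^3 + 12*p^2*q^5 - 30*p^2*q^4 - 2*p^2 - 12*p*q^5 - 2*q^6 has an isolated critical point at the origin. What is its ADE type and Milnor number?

Type A_5, Milnor number mu = 5.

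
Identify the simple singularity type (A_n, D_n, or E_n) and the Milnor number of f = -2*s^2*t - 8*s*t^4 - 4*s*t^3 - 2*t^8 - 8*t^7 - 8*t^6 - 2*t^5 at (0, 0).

Type D_{9}, Milnor number mu = 9.

The Hessian of f at 0 has rank 0. Corank 2; j^3 = -2*s^2*t has shape L^2 M (L != M), so D-series; mu = 9 gives D_9.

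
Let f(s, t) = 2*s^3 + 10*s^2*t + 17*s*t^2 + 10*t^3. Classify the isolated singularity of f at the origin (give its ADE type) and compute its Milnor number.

Type D4, Milnor number mu = 4.

The Hessian of f at 0 has rank 0. Corank 2; j^3 = (s + 2*t)*(2*s^2 + 6*s*t + 5*t^2) splits into three distinct lines over C (the quadratic factor has nonzero discriminant), so D_4.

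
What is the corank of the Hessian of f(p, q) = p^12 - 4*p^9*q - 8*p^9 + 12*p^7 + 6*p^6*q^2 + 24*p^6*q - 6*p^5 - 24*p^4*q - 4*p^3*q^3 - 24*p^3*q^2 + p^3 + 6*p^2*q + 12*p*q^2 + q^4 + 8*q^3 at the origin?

2

The Hessian at 0 is [[0, 0], [0, 0]] of rank 0; hence corank 2.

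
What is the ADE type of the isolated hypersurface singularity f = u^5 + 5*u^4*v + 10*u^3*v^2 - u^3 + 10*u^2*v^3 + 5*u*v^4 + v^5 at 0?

E_8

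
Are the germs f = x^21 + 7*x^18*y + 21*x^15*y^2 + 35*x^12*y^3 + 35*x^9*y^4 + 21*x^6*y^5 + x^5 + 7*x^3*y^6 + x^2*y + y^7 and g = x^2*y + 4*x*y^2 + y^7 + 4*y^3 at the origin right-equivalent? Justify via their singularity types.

Yes.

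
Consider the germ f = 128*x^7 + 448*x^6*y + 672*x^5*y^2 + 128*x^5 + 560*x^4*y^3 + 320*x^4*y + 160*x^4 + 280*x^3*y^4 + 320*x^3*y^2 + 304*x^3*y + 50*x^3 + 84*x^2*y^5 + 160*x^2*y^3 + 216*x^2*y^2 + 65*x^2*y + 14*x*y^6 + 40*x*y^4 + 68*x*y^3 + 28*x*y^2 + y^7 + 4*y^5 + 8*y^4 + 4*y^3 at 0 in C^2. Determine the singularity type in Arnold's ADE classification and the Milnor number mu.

Type D_{8}, Milnor number mu = 8.

The Hessian of f at 0 has rank 0. Corank 2; j^3 = (2*x + y)*(5*x + 2*y)^2 has shape L^2 M (L != M), so D-series; mu = 8 gives D_8.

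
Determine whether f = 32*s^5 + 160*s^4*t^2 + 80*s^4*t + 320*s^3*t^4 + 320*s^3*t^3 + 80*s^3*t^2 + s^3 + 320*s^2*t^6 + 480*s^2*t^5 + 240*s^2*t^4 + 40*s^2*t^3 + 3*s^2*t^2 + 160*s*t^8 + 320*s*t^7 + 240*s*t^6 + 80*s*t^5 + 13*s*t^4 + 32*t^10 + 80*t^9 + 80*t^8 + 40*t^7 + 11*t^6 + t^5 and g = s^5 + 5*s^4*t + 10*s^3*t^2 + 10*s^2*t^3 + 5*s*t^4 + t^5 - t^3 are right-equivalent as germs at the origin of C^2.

Yes.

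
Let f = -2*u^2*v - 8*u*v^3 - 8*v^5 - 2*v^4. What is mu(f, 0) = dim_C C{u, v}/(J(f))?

5

The Hessian of f at 0 is [[0, 0], [0, 0]] with rank 0, so corank 2. A Groebner basis of the Jacobian ideal J(f) in C{u,v} is {u*v^2, u*v/2 + v^3, u^2 - 2*u*v}; counting standard monomials gives mu = 5. Corank 2; j^3 = -2*u^2*v has shape L^2 M (L != M), so D-series; mu = 5 gives D_5.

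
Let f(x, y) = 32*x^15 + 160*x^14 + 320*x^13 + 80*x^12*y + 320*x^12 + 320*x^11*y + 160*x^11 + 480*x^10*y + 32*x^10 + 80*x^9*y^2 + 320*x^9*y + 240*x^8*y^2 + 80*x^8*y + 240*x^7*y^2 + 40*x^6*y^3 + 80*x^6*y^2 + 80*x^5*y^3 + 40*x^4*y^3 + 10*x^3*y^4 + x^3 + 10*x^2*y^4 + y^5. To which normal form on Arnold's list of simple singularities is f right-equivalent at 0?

E_8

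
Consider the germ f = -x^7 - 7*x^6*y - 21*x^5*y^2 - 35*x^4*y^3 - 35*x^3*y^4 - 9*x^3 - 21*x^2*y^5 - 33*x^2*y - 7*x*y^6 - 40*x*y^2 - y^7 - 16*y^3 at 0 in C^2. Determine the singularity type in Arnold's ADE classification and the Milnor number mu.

The Hessian of f at 0 has rank 0. Corank 2; j^3 = -(x + y)*(3*x + 4*y)^2 has shape L^2 M (L != M), so D-series; mu = 8 gives D_8.

Type D_8, Milnor number mu = 8.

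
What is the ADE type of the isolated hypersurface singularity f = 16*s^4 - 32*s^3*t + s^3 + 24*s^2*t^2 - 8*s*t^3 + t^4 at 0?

E6

The Hessian of f at 0 is [[0, 0], [0, 0]] with rank 0, so corank 2. A Groebner basis of the Jacobian ideal J(f) in C{s,t} is {t^4, s*t^2 - t^3/6, s^2}; counting standard monomials gives mu = 6. Corank 2; j^3 = s^3 is a perfect cube, so E-series; the 4-jet and mu = 6 give E_6.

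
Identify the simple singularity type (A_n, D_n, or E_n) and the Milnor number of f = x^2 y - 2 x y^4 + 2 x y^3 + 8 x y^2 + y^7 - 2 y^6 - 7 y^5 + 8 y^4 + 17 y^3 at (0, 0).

The Hessian of f at 0 is [[0, 0], [0, 0]] with rank 0, so corank 2. A Groebner basis of the Jacobian ideal J(f) in C{x,y} is {y^3, x^2 - 13*y^2, x*y + 4*y^2}; counting standard monomials gives mu = 4. Corank 2; j^3 = y*(x^2 + 8*x*y + 17*y^2) splits into three distinct lines over C (the quadratic factor has nonzero discriminant), so D_4.

Type D_{4}, Milnor number mu = 4.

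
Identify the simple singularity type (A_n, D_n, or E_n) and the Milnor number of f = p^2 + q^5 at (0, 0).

Type A4, Milnor number mu = 4.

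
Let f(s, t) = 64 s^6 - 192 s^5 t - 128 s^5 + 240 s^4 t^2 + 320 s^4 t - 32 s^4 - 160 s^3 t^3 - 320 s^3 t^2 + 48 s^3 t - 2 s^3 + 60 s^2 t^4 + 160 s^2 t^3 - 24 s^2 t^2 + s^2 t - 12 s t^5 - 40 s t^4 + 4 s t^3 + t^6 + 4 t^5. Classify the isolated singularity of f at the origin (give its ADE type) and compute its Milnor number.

Type D_{7}, Milnor number mu = 7.

The Hessian of f at 0 has rank 0. Corank 2; j^3 = -s^2*(2*s - t) has shape L^2 M (L != M), so D-series; mu = 7 gives D_7.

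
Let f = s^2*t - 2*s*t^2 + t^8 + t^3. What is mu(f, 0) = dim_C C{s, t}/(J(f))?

The Hessian of f at 0 is [[0, 0], [0, 0]] with rank 0, so corank 2. A Groebner basis of the Jacobian ideal J(f) in C{s,t} is {s^2/8 + t^7 - t^2/8, s^3 - t^3, s*t - t^2}; counting standard monomials gives mu = 9. Corank 2; j^3 = t*(s - t)^2 has shape L^2 M (L != M), so D-series; mu = 9 gives D_9.

9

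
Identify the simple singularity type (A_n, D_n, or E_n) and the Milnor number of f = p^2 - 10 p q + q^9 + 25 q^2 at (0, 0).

Type A_8, Milnor number mu = 8.

The Hessian of f at 0 is [[2, -10], [-10, 50]] with rank 1, so corank 1. A Groebner basis of the Jacobian ideal J(f) in C{p,q} is {q^8, p - 5*q}; counting standard monomials gives mu = 8. Corank 1: A-series; mu = 8 gives A_8.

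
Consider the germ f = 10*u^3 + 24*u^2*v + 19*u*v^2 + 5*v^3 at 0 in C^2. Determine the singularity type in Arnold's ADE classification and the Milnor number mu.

Type D4, Milnor number mu = 4.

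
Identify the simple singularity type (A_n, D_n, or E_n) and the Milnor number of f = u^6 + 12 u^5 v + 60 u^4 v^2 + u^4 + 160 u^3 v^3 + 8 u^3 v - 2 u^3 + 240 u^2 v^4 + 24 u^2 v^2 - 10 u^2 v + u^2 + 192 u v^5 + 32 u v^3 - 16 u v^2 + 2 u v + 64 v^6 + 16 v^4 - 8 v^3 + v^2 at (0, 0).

Type A5, Milnor number mu = 5.

The Hessian of f at 0 is [[2, 2], [2, 2]] with rank 1, so corank 1. A Groebner basis of the Jacobian ideal J(f) in C{u,v} is {u*v^2 + 7*u*v - 3*u + 10*v^2 - 3*v, -5*u*v + 2*u + v^3 - 7*v^2 + 2*v, u^2 + 4*u*v - u + 4*v^2 - v}; counting standard monomials gives mu = 5. Corank 1: A-series; mu = 5 gives A_5.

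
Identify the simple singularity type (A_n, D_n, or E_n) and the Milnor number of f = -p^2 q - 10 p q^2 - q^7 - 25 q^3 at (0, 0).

The Hessian of f at 0 has rank 0. Corank 2; j^3 = -q*(p + 5*q)^2 has shape L^2 M (L != M), so D-series; mu = 8 gives D_8.

Type D_8, Milnor number mu = 8.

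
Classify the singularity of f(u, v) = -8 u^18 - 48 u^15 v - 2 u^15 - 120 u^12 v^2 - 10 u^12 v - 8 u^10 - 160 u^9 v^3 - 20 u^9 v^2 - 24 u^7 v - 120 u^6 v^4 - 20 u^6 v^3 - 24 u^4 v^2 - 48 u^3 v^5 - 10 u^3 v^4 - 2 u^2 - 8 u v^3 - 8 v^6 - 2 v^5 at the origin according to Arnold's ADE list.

The Hessian of f at 0 has rank 1. Corank 1: A-series; mu = 4 gives A_4.

A_4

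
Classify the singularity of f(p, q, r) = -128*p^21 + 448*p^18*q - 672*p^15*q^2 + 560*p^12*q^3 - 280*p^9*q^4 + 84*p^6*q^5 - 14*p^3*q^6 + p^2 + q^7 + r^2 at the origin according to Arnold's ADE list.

A_{6}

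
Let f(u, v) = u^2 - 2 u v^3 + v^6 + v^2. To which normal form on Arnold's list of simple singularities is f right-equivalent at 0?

A1

The Hessian of f at 0 is [[2, 0], [0, 2]] with rank 2, so corank 0. A Groebner basis of the Jacobian ideal J(f) in C{u,v} is {u, v}; counting standard monomials gives mu = 1. Corank 0: nondegenerate Morse point, so A_1.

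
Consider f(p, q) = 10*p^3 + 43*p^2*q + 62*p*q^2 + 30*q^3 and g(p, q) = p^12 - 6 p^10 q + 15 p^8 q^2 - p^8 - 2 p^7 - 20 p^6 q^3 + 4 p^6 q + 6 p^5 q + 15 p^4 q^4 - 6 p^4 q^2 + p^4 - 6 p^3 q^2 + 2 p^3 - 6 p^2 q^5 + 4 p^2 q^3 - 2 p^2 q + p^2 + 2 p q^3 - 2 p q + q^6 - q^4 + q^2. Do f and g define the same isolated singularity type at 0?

The Hessian of f at 0 is [[0, 0], [0, 0]] with rank 0, so corank 2. A Groebner basis of the Jacobian ideal J(f) in C{p,q} is {q^3, p^2 - 26*q^2/11, p*q + 17*q^2/11}; counting standard monomials gives mu = 4. Corank 2; j^3 = (2*p + 3*q)*(5*p^2 + 14*p*q + 10*q^2) splits into three distinct lines over C (the quadratic factor has nonzero discriminant), so D_4. The Hessian of g at 0 is [[2, -2], [-2, 2]] with rank 1, so corank 1. A Groebner basis of the Jacobian ideal J(g) in C{p,q} is {p^2 + p - q, p*q + p - q, p + q^2 - q}; counting standard monomials gives mu = 3. Corank 1: A-series; mu = 3 gives A_3. f is D_4 but g is A_3, hence not right-equivalent.

No.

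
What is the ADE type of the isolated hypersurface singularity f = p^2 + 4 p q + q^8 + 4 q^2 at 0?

A_7

The Hessian of f at 0 has rank 1. Corank 1: A-series; mu = 7 gives A_7.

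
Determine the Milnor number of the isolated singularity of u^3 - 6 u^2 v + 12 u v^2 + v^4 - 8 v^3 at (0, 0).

6

The Hessian of f at 0 is [[0, 0], [0, 0]] with rank 0, so corank 2. A Groebner basis of the Jacobian ideal J(f) in C{u,v} is {v^3, u^2 - 4*u*v + 4*v^2}; counting standard monomials gives mu = 6. Corank 2; j^3 = (u - 2*v)^3 is a perfect cube, so E-series; the 4-jet and mu = 6 give E_6.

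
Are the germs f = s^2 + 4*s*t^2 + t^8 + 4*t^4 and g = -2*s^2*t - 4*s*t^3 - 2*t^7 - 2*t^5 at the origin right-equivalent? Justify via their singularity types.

No.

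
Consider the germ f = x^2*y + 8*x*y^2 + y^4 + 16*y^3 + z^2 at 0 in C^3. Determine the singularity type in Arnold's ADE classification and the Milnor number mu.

The Hessian of f at 0 has rank 1. Corank 2; j^3 = y*(x + 4*y)^2 has shape L^2 M (L != M), so D-series; mu = 5 gives D_5.

Type D5, Milnor number mu = 5.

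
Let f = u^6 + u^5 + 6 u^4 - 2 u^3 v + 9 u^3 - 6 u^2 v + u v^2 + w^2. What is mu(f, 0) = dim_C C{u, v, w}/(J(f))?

7

The Hessian of f at 0 is [[0, 0, 0], [0, 0, 0], [0, 0, 2]] with rank 1, so corank 2. A Groebner basis of the Jacobian ideal J(f) in C{u,v,w} is {-3159*u^2/19 + 324*u*v/19 + v^4 - 66*v^3/19 + 243*v^2/19, u^3 + 3*u^2 - u*v, u^2*v + 108*u^2/19 - 33*u*v/19 - 2*v^3/57 - v^2/19, 153*u^2/19 + u*v^2 - 42*u*v/19 - 37*v^3/171 - 3*v^2/19, w}; counting standard monomials gives mu = 7. Corank 2; j^3 = u*(3*u - v)^2 has shape L^2 M (L != M), so D-series; mu = 7 gives D_7.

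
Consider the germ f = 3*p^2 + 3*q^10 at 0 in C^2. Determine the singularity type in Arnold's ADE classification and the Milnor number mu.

Type A_{9}, Milnor number mu = 9.

The Hessian of f at 0 has rank 1. Corank 1: A-series; mu = 9 gives A_9.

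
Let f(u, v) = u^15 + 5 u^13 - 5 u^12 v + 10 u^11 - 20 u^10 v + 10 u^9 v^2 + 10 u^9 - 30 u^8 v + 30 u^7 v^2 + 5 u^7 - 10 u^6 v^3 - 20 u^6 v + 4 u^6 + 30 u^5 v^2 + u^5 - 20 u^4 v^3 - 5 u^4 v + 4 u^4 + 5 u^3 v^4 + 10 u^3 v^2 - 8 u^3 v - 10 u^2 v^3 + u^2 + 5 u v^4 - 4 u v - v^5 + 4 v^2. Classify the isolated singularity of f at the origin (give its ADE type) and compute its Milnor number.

The Hessian of f at 0 has rank 1. Corank 1: A-series; mu = 4 gives A_4.

Type A_4, Milnor number mu = 4.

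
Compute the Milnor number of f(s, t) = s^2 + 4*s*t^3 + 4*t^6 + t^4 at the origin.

3

The Hessian of f at 0 has rank 1. Corank 1: A-series; mu = 3 gives A_3.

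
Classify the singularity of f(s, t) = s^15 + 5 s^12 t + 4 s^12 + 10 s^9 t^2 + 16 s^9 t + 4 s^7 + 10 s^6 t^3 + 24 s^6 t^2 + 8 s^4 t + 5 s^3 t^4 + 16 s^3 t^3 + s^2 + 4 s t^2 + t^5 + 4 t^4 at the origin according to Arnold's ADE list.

The Hessian of f at 0 is [[2, 0], [0, 0]] with rank 1, so corank 1. A Groebner basis of the Jacobian ideal J(f) in C{s,t} is {s^2, s/2 + t^2}; counting standard monomials gives mu = 4. Corank 1: A-series; mu = 4 gives A_4.

A4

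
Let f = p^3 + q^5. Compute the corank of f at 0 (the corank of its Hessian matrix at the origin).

2

Hessian at 0 has rank 0.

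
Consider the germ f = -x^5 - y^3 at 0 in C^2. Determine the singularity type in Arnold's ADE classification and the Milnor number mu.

The Hessian of f at 0 is [[0, 0], [0, 0]] with rank 0, so corank 2. A Groebner basis of the Jacobian ideal J(f) in C{x,y} is {x^4, y^2}; counting standard monomials gives mu = 8. Corank 2; j^3 = -y^3 is a perfect cube, so E-series; the 5-jet and mu = 8 give E_8.

Type E8, Milnor number mu = 8.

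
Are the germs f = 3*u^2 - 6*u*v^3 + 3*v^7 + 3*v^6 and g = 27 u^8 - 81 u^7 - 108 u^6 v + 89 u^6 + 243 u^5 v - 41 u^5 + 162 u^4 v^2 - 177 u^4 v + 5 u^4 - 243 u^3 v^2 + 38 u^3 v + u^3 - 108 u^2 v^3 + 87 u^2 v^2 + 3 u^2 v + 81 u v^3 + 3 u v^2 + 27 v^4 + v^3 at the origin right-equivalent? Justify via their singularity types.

No.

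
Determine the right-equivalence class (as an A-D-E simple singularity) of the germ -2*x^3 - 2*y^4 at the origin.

E6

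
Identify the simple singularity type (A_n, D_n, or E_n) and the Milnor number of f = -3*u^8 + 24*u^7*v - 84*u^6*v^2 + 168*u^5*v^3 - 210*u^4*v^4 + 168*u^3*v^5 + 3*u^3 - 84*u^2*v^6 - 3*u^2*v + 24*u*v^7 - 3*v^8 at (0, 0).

The Hessian of f at 0 has rank 0. Corank 2; j^3 = 3*u^2*(u - v) has shape L^2 M (L != M), so D-series; mu = 9 gives D_9.

Type D_{9}, Milnor number mu = 9.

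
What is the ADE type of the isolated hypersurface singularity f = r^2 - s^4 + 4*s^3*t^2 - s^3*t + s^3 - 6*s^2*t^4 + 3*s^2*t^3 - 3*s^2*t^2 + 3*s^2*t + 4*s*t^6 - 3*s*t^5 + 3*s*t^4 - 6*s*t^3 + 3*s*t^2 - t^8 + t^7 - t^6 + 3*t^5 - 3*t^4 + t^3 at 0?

E7

The Hessian of f at 0 is [[0, 0, 0], [0, 0, 0], [0, 0, 2]] with rank 1, so corank 2. A Groebner basis of the Jacobian ideal J(f) in C{s,t,r} is {3*s^2/2 + 3*s*t + t^4 + t^3/2 + 3*t^2/2, s^3 + 3*s^2 + 6*s*t + 2*t^3 + 3*t^2, s^2*t - 3*s^2/2 - 3*s*t - 3*t^3/2 - 3*t^2/2, s^2/2 + s*t^2 + s*t + 7*t^3/6 + t^2/2, r}; counting standard monomials gives mu = 7. Corank 2; j^3 = (s + t)^3 is a perfect cube, so E-series; the 4-jet and mu = 7 give E_7.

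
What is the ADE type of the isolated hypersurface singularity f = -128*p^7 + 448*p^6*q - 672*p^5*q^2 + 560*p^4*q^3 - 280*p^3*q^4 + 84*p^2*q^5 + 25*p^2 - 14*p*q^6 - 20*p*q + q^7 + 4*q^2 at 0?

A_{6}

The Hessian of f at 0 is [[50, -20], [-20, 8]] with rank 1, so corank 1. A Groebner basis of the Jacobian ideal J(f) in C{p,q} is {q^6, p - 2*q/5}; counting standard monomials gives mu = 6. Corank 1: A-series; mu = 6 gives A_6.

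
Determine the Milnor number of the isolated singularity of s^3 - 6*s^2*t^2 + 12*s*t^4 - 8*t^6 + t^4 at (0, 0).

The Hessian of f at 0 has rank 0. Corank 2; j^3 = s^3 is a perfect cube, so E-series; the 4-jet and mu = 6 give E_6.

6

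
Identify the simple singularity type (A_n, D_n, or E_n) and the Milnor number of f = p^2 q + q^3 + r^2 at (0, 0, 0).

The Hessian of f at 0 has rank 1. Corank 2; j^3 = q*(p^2 + q^2) splits into three distinct lines over C (the quadratic factor has nonzero discriminant), so D_4.

Type D_{4}, Milnor number mu = 4.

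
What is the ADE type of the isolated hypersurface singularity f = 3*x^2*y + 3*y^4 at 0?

The Hessian of f at 0 has rank 0. Corank 2; j^3 = 3*x^2*y has shape L^2 M (L != M), so D-series; mu = 5 gives D_5.

D5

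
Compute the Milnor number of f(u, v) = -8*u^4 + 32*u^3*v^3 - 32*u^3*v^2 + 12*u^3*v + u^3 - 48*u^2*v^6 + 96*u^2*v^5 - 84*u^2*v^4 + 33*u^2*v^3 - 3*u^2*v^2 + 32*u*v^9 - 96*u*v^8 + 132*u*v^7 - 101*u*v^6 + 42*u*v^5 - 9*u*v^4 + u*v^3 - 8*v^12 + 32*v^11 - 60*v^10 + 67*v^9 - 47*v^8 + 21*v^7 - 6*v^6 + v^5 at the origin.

7

The Hessian of f at 0 has rank 0. Corank 2; j^3 = u^3 is a perfect cube, so E-series; the 4-jet and mu = 7 give E_7.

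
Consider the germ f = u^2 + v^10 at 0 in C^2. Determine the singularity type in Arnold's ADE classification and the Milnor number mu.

Type A_{9}, Milnor number mu = 9.

The Hessian of f at 0 is [[2, 0], [0, 0]] with rank 1, so corank 1. A Groebner basis of the Jacobian ideal J(f) in C{u,v} is {v^9, u}; counting standard monomials gives mu = 9. Corank 1: A-series; mu = 9 gives A_9.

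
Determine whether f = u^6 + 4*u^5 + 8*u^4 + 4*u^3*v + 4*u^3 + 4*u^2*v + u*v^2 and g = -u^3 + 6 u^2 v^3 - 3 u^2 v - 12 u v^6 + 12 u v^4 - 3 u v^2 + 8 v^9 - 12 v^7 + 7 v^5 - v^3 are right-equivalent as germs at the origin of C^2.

No.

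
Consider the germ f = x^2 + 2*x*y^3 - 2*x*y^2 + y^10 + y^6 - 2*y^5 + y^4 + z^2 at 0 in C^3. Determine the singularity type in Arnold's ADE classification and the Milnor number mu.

The Hessian of f at 0 has rank 2. Corank 1: A-series; mu = 9 gives A_9.

Type A_{9}, Milnor number mu = 9.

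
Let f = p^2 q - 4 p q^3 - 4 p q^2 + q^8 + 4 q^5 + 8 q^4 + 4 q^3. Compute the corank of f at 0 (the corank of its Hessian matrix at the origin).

2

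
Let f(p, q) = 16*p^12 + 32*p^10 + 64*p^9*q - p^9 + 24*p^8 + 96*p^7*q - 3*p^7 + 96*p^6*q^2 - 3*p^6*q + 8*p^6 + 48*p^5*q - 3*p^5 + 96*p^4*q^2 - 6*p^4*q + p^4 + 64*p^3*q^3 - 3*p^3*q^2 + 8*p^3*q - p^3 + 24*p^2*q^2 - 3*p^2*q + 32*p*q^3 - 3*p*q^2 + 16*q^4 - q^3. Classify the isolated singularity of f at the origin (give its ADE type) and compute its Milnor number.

The Hessian of f at 0 has rank 0. Corank 2; j^3 = -(p + q)^3 is a perfect cube, so E-series; the 4-jet and mu = 6 give E_6.

Type E6, Milnor number mu = 6.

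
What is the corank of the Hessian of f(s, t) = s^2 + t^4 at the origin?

The Hessian at 0 is [[2, 0], [0, 0]] of rank 1; hence corank 1.

1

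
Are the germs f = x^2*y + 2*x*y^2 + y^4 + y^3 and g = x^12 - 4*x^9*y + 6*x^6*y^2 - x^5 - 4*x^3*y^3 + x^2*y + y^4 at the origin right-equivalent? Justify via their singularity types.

The Hessian of f at 0 has rank 0. Corank 2; j^3 = y*(x + y)^2 has shape L^2 M (L != M), so D-series; mu = 5 gives D_5. The Hessian of g at 0 has rank 0. Corank 2; j^3 = x^2*y has shape L^2 M (L != M), so D-series; mu = 5 gives D_5. Both have type D_5, hence right-equivalent.

Yes.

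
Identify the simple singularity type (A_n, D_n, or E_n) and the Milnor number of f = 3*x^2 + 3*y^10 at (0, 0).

Type A_9, Milnor number mu = 9.

The Hessian of f at 0 has rank 1. Corank 1: A-series; mu = 9 gives A_9.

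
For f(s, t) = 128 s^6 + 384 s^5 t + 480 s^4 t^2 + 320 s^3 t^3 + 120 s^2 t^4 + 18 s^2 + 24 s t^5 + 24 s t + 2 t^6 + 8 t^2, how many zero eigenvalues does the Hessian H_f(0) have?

1

The Hessian at 0 is [[36, 24], [24, 16]] of rank 1; hence corank 1.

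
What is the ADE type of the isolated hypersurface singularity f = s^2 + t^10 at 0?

A_9

The Hessian of f at 0 has rank 1. Corank 1: A-series; mu = 9 gives A_9.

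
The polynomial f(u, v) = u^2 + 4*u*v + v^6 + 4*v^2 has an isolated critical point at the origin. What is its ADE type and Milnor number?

The Hessian of f at 0 has rank 1. Corank 1: A-series; mu = 5 gives A_5.

Type A_5, Milnor number mu = 5.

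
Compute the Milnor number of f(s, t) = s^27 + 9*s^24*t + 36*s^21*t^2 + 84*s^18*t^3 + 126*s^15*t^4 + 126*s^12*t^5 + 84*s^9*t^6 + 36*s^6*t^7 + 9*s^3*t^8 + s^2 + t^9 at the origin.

8

The Hessian of f at 0 is [[2, 0], [0, 0]] with rank 1, so corank 1. A Groebner basis of the Jacobian ideal J(f) in C{s,t} is {t^8, s}; counting standard monomials gives mu = 8. Corank 1: A-series; mu = 8 gives A_8.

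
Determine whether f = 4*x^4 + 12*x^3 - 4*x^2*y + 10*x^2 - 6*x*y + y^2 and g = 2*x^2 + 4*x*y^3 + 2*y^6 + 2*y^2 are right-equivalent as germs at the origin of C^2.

Yes.

The Hessian of f at 0 has rank 2. Corank 0: nondegenerate Morse point, so A_1. The Hessian of g at 0 has rank 2. Corank 0: nondegenerate Morse point, so A_1. Both have type A_1, hence right-equivalent.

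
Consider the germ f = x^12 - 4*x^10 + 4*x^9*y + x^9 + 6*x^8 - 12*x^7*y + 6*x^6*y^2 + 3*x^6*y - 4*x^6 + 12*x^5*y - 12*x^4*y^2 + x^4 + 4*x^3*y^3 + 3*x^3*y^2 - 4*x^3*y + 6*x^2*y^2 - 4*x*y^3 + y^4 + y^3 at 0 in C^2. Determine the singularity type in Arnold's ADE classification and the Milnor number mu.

Type E_6, Milnor number mu = 6.

The Hessian of f at 0 has rank 0. Corank 2; j^3 = y^3 is a perfect cube, so E-series; the 4-jet and mu = 6 give E_6.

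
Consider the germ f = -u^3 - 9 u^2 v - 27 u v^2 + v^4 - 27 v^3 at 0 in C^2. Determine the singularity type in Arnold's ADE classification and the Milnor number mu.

The Hessian of f at 0 has rank 0. Corank 2; j^3 = -(u + 3*v)^3 is a perfect cube, so E-series; the 4-jet and mu = 6 give E_6.

Type E6, Milnor number mu = 6.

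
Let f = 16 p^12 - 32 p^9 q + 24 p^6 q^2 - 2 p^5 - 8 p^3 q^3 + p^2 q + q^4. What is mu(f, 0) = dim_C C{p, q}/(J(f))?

5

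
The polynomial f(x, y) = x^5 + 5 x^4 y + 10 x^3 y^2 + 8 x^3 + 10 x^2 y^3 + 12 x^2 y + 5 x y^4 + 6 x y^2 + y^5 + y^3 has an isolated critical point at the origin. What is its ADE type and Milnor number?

The Hessian of f at 0 has rank 0. Corank 2; j^3 = (2*x + y)^3 is a perfect cube, so E-series; the 5-jet and mu = 8 give E_8.

Type E_{8}, Milnor number mu = 8.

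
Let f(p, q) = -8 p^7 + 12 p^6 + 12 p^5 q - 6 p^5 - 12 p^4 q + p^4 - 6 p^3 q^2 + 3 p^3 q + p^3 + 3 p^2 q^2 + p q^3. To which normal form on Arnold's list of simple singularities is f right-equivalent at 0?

E_{7}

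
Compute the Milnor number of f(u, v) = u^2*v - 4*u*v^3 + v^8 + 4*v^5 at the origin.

The Hessian of f at 0 has rank 0. Corank 2; j^3 = u^2*v has shape L^2 M (L != M), so D-series; mu = 9 gives D_9.

9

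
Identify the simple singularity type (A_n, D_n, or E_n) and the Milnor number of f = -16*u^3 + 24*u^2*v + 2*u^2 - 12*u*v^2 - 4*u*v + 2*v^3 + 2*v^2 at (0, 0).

Type A_2, Milnor number mu = 2.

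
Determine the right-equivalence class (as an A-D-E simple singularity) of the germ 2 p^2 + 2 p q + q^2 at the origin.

A1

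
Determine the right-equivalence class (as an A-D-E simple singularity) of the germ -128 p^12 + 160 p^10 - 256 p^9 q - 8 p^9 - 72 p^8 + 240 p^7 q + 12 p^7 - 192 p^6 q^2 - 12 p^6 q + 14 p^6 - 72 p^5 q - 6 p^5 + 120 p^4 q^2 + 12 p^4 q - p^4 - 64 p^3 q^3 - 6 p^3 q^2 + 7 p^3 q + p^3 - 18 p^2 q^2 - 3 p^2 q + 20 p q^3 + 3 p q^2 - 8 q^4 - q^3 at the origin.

E7

The Hessian of f at 0 has rank 0. Corank 2; j^3 = (p - q)^3 is a perfect cube, so E-series; the 4-jet and mu = 7 give E_7.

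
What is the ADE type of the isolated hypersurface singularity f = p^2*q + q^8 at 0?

D_{9}

The Hessian of f at 0 has rank 0. Corank 2; j^3 = p^2*q has shape L^2 M (L != M), so D-series; mu = 9 gives D_9.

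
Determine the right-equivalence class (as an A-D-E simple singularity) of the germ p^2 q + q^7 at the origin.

The Hessian of f at 0 is [[0, 0], [0, 0]] with rank 0, so corank 2. A Groebner basis of the Jacobian ideal J(f) in C{p,q} is {p^2/7 + q^6, p^3, p*q}; counting standard monomials gives mu = 8. Corank 2; j^3 = p^2*q has shape L^2 M (L != M), so D-series; mu = 8 gives D_8.

D_8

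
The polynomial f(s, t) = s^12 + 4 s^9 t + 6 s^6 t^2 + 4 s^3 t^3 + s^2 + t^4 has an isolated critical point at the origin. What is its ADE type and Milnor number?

The Hessian of f at 0 is [[2, 0], [0, 0]] with rank 1, so corank 1. A Groebner basis of the Jacobian ideal J(f) in C{s,t} is {t^3, s}; counting standard monomials gives mu = 3. Corank 1: A-series; mu = 3 gives A_3.

Type A_3, Milnor number mu = 3.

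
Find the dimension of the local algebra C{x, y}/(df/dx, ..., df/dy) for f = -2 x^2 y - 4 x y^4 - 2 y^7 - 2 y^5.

6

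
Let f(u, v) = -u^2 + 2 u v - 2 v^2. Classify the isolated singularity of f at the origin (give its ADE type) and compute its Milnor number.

Type A_{1}, Milnor number mu = 1.

The Hessian of f at 0 has rank 2. Corank 0: nondegenerate Morse point, so A_1.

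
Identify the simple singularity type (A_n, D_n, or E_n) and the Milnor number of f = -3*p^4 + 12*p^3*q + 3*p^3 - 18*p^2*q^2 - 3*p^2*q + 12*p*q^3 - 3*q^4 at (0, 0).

Type D_5, Milnor number mu = 5.

The Hessian of f at 0 has rank 0. Corank 2; j^3 = 3*p^2*(p - q) has shape L^2 M (L != M), so D-series; mu = 5 gives D_5.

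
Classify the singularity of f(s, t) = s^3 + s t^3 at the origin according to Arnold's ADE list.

The Hessian of f at 0 has rank 0. Corank 2; j^3 = s^3 is a perfect cube, so E-series; the 4-jet and mu = 7 give E_7.

E_{7}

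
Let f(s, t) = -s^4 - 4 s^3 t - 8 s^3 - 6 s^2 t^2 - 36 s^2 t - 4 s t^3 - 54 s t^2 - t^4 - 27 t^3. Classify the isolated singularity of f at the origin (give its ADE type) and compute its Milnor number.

Type E_{6}, Milnor number mu = 6.

The Hessian of f at 0 has rank 0. Corank 2; j^3 = -(2*s + 3*t)^3 is a perfect cube, so E-series; the 4-jet and mu = 6 give E_6.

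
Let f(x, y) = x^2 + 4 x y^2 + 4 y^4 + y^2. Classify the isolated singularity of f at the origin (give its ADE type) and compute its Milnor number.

Type A1, Milnor number mu = 1.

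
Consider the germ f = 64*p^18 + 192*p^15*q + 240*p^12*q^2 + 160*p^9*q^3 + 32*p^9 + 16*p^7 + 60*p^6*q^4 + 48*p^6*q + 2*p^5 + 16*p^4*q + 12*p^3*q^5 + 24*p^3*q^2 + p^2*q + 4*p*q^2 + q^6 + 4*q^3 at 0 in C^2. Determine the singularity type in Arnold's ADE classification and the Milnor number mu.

The Hessian of f at 0 has rank 0. Corank 2; j^3 = q*(p + 2*q)^2 has shape L^2 M (L != M), so D-series; mu = 7 gives D_7.

Type D_{7}, Milnor number mu = 7.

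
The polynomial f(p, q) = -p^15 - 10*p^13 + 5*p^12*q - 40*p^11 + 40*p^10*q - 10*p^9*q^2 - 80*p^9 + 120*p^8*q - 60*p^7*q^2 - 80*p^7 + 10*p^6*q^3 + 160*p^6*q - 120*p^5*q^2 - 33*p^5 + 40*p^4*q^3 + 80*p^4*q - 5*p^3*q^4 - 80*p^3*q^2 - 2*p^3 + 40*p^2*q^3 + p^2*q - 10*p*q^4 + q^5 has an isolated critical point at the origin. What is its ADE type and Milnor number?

Type D_6, Milnor number mu = 6.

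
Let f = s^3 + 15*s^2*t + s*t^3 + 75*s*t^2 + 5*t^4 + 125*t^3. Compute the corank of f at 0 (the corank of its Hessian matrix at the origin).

Hessian at 0 has rank 0.

2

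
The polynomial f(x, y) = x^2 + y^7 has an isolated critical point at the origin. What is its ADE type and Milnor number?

Type A6, Milnor number mu = 6.

The Hessian of f at 0 is [[2, 0], [0, 0]] with rank 1, so corank 1. A Groebner basis of the Jacobian ideal J(f) in C{x,y} is {y^6, x}; counting standard monomials gives mu = 6. Corank 1: A-series; mu = 6 gives A_6.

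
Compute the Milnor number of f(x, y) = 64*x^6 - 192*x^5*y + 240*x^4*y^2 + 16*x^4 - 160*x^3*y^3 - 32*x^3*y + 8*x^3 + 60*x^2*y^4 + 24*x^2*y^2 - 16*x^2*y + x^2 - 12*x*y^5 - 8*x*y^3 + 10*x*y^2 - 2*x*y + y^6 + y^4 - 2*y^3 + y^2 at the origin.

5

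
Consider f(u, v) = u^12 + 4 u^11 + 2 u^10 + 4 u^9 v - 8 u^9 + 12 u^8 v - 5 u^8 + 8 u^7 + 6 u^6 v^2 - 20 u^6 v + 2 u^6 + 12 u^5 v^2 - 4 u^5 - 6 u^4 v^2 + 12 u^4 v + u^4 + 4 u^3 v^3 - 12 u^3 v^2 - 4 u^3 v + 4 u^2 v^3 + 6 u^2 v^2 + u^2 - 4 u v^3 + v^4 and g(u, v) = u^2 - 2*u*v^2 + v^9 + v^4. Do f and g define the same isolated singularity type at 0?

The Hessian of f at 0 is [[2, 0], [0, 0]] with rank 1, so corank 1. A Groebner basis of the Jacobian ideal J(f) in C{u,v} is {v^3, u}; counting standard monomials gives mu = 3. Corank 1: A-series; mu = 3 gives A_3. The Hessian of g at 0 is [[2, 0], [0, 0]] with rank 1, so corank 1. A Groebner basis of the Jacobian ideal J(g) in C{u,v} is {u^4, -u + v^2}; counting standard monomials gives mu = 8. Corank 1: A-series; mu = 8 gives A_8. f is A_3 but g is A_8, hence not right-equivalent.

No.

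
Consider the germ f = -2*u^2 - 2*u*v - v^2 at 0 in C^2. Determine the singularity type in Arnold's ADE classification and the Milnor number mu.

The Hessian of f at 0 has rank 2. Corank 0: nondegenerate Morse point, so A_1.

Type A_{1}, Milnor number mu = 1.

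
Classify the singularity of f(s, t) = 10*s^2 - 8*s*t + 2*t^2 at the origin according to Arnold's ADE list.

A_1

The Hessian of f at 0 has rank 2. Corank 0: nondegenerate Morse point, so A_1.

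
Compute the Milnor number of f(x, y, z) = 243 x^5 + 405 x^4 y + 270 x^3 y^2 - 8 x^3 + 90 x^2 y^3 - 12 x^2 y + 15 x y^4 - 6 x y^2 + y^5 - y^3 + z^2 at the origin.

8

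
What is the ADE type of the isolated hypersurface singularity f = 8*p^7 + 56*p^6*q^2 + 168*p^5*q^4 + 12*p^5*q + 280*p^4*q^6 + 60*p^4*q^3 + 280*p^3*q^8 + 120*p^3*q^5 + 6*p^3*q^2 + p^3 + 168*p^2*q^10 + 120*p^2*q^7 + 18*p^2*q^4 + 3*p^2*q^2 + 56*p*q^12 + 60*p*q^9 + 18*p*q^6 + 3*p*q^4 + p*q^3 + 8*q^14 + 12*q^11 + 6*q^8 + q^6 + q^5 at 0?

The Hessian of f at 0 has rank 0. Corank 2; j^3 = p^3 is a perfect cube, so E-series; the 4-jet and mu = 7 give E_7.

E_{7}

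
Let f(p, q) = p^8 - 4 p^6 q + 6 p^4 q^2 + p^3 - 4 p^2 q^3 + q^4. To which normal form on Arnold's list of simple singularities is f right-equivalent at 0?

The Hessian of f at 0 is [[0, 0], [0, 0]] with rank 0, so corank 2. A Groebner basis of the Jacobian ideal J(f) in C{p,q} is {q^3, p^2}; counting standard monomials gives mu = 6. Corank 2; j^3 = p^3 is a perfect cube, so E-series; the 4-jet and mu = 6 give E_6.

E_{6}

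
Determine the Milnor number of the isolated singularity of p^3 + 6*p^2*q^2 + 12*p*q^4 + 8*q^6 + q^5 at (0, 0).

8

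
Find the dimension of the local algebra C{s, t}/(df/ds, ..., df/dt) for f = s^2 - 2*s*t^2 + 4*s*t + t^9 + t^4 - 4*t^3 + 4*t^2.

8

The Hessian of f at 0 is [[2, 4], [4, 8]] with rank 1, so corank 1. A Groebner basis of the Jacobian ideal J(f) in C{s,t} is {s^4 + 8*s^3*t + 24*s^3 + 80*s^2*t + 80*s^2 + 192*s*t + 64*s + 128*t, -s + t^2 - 2*t}; counting standard monomials gives mu = 8. Corank 1: A-series; mu = 8 gives A_8.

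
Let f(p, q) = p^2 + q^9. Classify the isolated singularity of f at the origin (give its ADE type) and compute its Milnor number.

Type A_{8}, Milnor number mu = 8.

The Hessian of f at 0 is [[2, 0], [0, 0]] with rank 1, so corank 1. A Groebner basis of the Jacobian ideal J(f) in C{p,q} is {q^8, p}; counting standard monomials gives mu = 8. Corank 1: A-series; mu = 8 gives A_8.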